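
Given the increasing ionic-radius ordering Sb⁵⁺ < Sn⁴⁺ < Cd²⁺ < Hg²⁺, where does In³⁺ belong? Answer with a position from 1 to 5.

3

First list Z and electron count for each: Sb⁵⁺: 46 e⁻, Z=51, Sn⁴⁺: 46 e⁻, Z=50, In³⁺: 46 e⁻, Z=49, Cd²⁺: 46 e⁻, Z=48, Hg²⁺: 78 e⁻, Z=80. Sb⁵⁺ < Sn⁴⁺ (isoelectronic, higher Z=51 is smaller); Sn⁴⁺ < In³⁺ (both 46 e⁻, Z=50>49); In³⁺ < Cd²⁺ (isoelectronic, higher Z=49 is smaller); Cd²⁺ < Hg²⁺ (same group, 1 shell fewer).
The complete sequence is Sb⁵⁺ < Sn⁴⁺ < In³⁺ < Cd²⁺ < Hg²⁺. In³⁺ sits at position 3.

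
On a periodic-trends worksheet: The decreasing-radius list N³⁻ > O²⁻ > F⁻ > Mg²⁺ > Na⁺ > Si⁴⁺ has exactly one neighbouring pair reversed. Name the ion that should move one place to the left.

The pair Mg²⁺, Na⁺ is the wrong way round — both have 10 electrons but Z(Mg)=12 > Z(Na)=11, so Mg²⁺ should be the smaller of the two. All other adjacent pairs agree with periodic trends, so Na⁺ is the misplaced ion.

Na⁺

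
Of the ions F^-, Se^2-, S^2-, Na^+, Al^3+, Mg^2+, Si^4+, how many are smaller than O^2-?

5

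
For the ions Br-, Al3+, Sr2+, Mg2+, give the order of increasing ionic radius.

Al3+ < Mg2+ < Sr2+ < Br-

Al3+: 10 e⁻, Z=13, Mg2+: 10 e⁻, Z=12, Sr2+: 36 e⁻, Z=38, Br-: 36 e⁻, Z=35. Al3+ < Mg2+ (isoelectronic, higher Z=13 is smaller); Mg2+ < Sr2+ (same group, 2 shells fewer); Sr2+ < Br- (isoelectronic, higher Z=38 is smaller).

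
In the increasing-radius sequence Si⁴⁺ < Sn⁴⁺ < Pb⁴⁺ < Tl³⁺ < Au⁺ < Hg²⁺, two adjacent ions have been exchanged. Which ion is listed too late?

Hg²⁺

The pair Au⁺, Hg²⁺ is the wrong way round — they are isoelectronic (78 e⁻) and Hg has more protons than Au (80 vs 79), making Hg²⁺ smaller. All other adjacent pairs agree with periodic trends, so Hg²⁺ is the misplaced ion.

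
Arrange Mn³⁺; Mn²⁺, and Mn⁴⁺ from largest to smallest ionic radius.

Mn²⁺ > Mn³⁺ > Mn⁴⁺

For a single element, ionic radius drops as positive charge rises — Mn⁴⁺ < Mn²⁺.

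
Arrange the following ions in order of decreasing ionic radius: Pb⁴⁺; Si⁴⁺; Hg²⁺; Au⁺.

Au⁺ > Hg²⁺ > Pb⁴⁺ > Si⁴⁺

Tabulating Z and e⁻: Si⁴⁺ (Z=14, 10 e⁻), Pb⁴⁺ (Z=82, 78 e⁻), Hg²⁺ (Z=80, 78 e⁻), Au⁺ (Z=79, 78 e⁻). Si⁴⁺ < Pb⁴⁺ (same group, 3 shells fewer); Pb⁴⁺ < Hg²⁺ (both 78 e⁻, Z=82>80); Hg²⁺ < Au⁺ (isoelectronic, higher Z=80 is smaller).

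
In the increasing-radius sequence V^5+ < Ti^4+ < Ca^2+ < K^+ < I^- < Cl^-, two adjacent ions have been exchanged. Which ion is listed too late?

Cl^-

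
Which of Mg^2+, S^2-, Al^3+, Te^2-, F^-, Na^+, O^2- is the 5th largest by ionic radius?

Al^3+ has 10 e⁻ (Z=13), Mg^2+ has 10 e⁻ (Z=12), Na^+ has 10 e⁻ (Z=11), F^- has 10 e⁻ (Z=9), O^2- has 10 e⁻ (Z=8), S^2- has 18 e⁻ (Z=16), Te^2- has 54 e⁻ (Z=52). Al^3+ < Mg^2+ (both 10 e⁻, Z=13>12); Mg^2+ < Na^+ (isoelectronic, higher Z=12 is smaller); Na^+ < F^- (isoelectronic, higher Z=11 is smaller); F^- < O^2- (both 10 e⁻, Z=9>8); O^2- < S^2- (same group, period 2 vs 3); S^2- < Te^2- (same group, period 3 vs 5).
Full ascending order: Al^3+ < Mg^2+ < Na^+ < F^- < O^2- < S^2- < Te^2-. Counting from the largest, position 5 is Na^+.

Na^+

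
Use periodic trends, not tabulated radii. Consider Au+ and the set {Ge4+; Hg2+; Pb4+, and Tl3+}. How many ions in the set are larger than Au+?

Tabulating Z and e⁻: Ge4+ (Z=32, 28 e⁻), Pb4+ (Z=82, 78 e⁻), Tl3+ (Z=81, 78 e⁻), Hg2+ (Z=80, 78 e⁻), Au+ (Z=79, 78 e⁻). Ge4+ < Pb4+ (same group, period 4 vs 6); Pb4+ < Tl3+ (isoelectronic, higher Z=82 is smaller); Tl3+ < Hg2+ (isoelectronic, higher Z=81 is smaller); Hg2+ < Au+ (both 78 e⁻, Z=80>79).
Placing each against Au+: smaller — Ge4+, Pb4+, Tl3+, Hg2+; larger — none. That's 0.

0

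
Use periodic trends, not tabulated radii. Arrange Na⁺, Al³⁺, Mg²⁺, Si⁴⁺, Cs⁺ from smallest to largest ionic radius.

Si⁴⁺ < Al³⁺ < Mg²⁺ < Na⁺ < Cs⁺

Si⁴⁺: 10 e⁻, Z=14, Al³⁺: 10 e⁻, Z=13, Mg²⁺: 10 e⁻, Z=12, Na⁺: 10 e⁻, Z=11, Cs⁺: 54 e⁻, Z=55. Si⁴⁺ < Al³⁺ (isoelectronic, higher Z=14 is smaller); Al³⁺ < Mg²⁺ (isoelectronic, higher Z=13 is smaller); Mg²⁺ < Na⁺ (isoelectronic, higher Z=12 is smaller); Na⁺ < Cs⁺ (same group, 3 shells fewer).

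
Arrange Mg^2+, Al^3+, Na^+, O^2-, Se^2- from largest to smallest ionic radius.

Tabulating Z and e⁻: Al^3+ has 10 e⁻ (Z=13), Mg^2+ has 10 e⁻ (Z=12), Na^+ has 10 e⁻ (Z=11), O^2- has 10 e⁻ (Z=8), Se^2- has 36 e⁻ (Z=34). Al^3+ < Mg^2+ (both 10 e⁻, Z=13>12); Mg^2+ < Na^+ (both 10 e⁻, Z=12>11); Na^+ < O^2- (isoelectronic, higher Z=11 is smaller); O^2- < Se^2- (same group, period 2 vs 4).

Se^2- > O^2- > Na^+ > Mg^2+ > Al^3+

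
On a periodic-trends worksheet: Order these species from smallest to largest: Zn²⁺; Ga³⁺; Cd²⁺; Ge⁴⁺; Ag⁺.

Ge⁴⁺ < Ga³⁺ < Zn²⁺ < Cd²⁺ < Ag⁺

Tabulating Z and e⁻: Ge⁴⁺: 28 e⁻, Z=32, Ga³⁺: 28 e⁻, Z=31, Zn²⁺: 28 e⁻, Z=30, Cd²⁺: 46 e⁻, Z=48, Ag⁺: 46 e⁻, Z=47. Ge⁴⁺ < Ga³⁺ (both 28 e⁻, Z=32>31); Ga³⁺ < Zn²⁺ (both 28 e⁻, Z=31>30); Zn²⁺ < Cd²⁺ (same group, period 4 vs 5); Cd²⁺ < Ag⁺ (isoelectronic, higher Z=48 is smaller).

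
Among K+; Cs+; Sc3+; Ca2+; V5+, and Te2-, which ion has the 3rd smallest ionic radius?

Ca2+

V5+ (Z=23, 18 e⁻), Sc3+ (Z=21, 18 e⁻), Ca2+ (Z=20, 18 e⁻), K+ (Z=19, 18 e⁻), Cs+ (Z=55, 54 e⁻), Te2- (Z=52, 54 e⁻). V5+ < Sc3+ (isoelectronic, higher Z=23 is smaller); Sc3+ < Ca2+ (both 18 e⁻, Z=21>20); Ca2+ < K+ (isoelectronic, higher Z=20 is smaller); K+ < Cs+ (same group, period 4 vs 6); Cs+ < Te2- (both 54 e⁻, Z=55>52).
So the order is V5+ < Sc3+ < Ca2+ < K+ < Cs+ < Te2-; the 3rd-smallest ion is Ca2+.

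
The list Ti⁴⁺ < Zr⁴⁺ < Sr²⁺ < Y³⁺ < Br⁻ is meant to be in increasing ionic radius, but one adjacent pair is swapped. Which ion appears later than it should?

Scanning neighbour by neighbour, only Sr²⁺/Y³⁺ violates a trend: both have 36 electrons but Z(Y)=39 > Z(Sr)=38, so Y³⁺ should be the smaller of the two. That makes Y³⁺ the one sitting a position late relative to where it belongs.

Y³⁺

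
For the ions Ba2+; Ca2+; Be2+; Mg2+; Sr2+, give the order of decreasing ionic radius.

Ba2+ > Sr2+ > Ca2+ > Mg2+ > Be2+

All are in the same group with charge +2. Radius grows down the group as n (the outermost shell) increases.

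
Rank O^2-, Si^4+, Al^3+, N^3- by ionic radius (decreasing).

N^3- > O^2- > Al^3+ > Si^4+

These species are isoelectronic with 10 electrons. The only difference is the number of protons: Si^4+ (Z=14), Al^3+ (Z=13), O^2- (Z=8), N^3- (Z=7). The strongest nuclear pull (Si^4+) gives the smallest ion.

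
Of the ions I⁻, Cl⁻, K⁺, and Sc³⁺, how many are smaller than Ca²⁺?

1

Electron counts and nuclear charges: Sc³⁺ has 18 e⁻ (Z=21), Ca²⁺ has 18 e⁻ (Z=20), K⁺ has 18 e⁻ (Z=19), Cl⁻ has 18 e⁻ (Z=17), I⁻ has 54 e⁻ (Z=53). Sc³⁺ < Ca²⁺ (both 18 e⁻, Z=21>20); Ca²⁺ < K⁺ (both 18 e⁻, Z=20>19); K⁺ < Cl⁻ (both 18 e⁻, Z=19>17); Cl⁻ < I⁻ (same group, period 3 vs 5).
Overall: Sc³⁺ < Ca²⁺ < K⁺ < Cl⁻ < I⁻. Ca²⁺ has 1 below it and 3 above. Count: 1.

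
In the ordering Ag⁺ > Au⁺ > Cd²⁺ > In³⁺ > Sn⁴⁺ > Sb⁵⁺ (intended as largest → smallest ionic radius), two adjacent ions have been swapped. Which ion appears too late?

Au⁺

The pair Ag⁺, Au⁺ is the wrong way round — Ag⁺ and Au⁺ are in one column with the same charge; the lighter period-5 ion has one fewer shell and is smaller. All other adjacent pairs agree with periodic trends, so Au⁺ is the misplaced ion.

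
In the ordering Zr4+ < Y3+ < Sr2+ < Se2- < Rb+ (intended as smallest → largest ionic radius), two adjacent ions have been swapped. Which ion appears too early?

Scanning neighbour by neighbour, only Se2-/Rb+ violates a trend: both have 36 electrons but Z(Rb)=37 > Z(Se)=34, so Rb+ should be the smaller of the two. That makes Se2- the one sitting a position early relative to where it belongs.

Se2-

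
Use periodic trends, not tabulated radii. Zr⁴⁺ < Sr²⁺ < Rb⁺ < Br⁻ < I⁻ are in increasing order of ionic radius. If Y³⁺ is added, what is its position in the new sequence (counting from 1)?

Electron counts and nuclear charges: Zr⁴⁺ (Z=40, 36 e⁻), Y³⁺ (Z=39, 36 e⁻), Sr²⁺ (Z=38, 36 e⁻), Rb⁺ (Z=37, 36 e⁻), Br⁻ (Z=35, 36 e⁻), I⁻ (Z=53, 54 e⁻). Zr⁴⁺ < Y³⁺ (both 36 e⁻, Z=40>39); Y³⁺ < Sr²⁺ (both 36 e⁻, Z=39>38); Sr²⁺ < Rb⁺ (both 36 e⁻, Z=38>37); Rb⁺ < Br⁻ (both 36 e⁻, Z=37>35); Br⁻ < I⁻ (same group, period 4 vs 5).
The complete sequence is Zr⁴⁺ < Y³⁺ < Sr²⁺ < Rb⁺ < Br⁻ < I⁻. Y³⁺ sits at position 2.

2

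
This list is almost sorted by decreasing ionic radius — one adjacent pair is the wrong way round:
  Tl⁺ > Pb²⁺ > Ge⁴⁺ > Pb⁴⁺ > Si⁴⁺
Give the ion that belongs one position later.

Check each adjacent pair. Ge⁴⁺ and Pb⁴⁺ are reversed: same group and charge — period 4 sits above period 6, so Ge⁴⁺ is smaller. No other neighbouring pair contradicts the periodic trends, so Ge⁴⁺ is the ion listed too early.

Ge⁴⁺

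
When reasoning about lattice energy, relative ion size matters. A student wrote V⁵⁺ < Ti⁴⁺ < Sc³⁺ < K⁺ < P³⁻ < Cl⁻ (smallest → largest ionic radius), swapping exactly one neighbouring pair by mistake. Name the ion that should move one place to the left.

Scanning neighbour by neighbour, only P³⁻/Cl⁻ violates a trend: both have 18 electrons but Z(Cl)=17 > Z(P)=15, so Cl⁻ should be the smaller of the two. That makes Cl⁻ the one sitting a position late relative to where it belongs.

Cl⁻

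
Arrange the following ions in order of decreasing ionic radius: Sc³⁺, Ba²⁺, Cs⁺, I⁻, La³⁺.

Work out protons and electrons: Sc³⁺: 18 e⁻, Z=21, La³⁺: 54 e⁻, Z=57, Ba²⁺: 54 e⁻, Z=56, Cs⁺: 54 e⁻, Z=55, I⁻: 54 e⁻, Z=53. Sc³⁺ < La³⁺ (same group, 2 shells fewer); La³⁺ < Ba²⁺ (isoelectronic, higher Z=57 is smaller); Ba²⁺ < Cs⁺ (isoelectronic, higher Z=56 is smaller); Cs⁺ < I⁻ (isoelectronic, higher Z=55 is smaller).

I⁻ > Cs⁺ > Ba²⁺ > La³⁺ > Sc³⁺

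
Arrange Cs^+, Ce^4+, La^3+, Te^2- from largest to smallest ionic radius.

Te^2- > Cs^+ > La^3+ > Ce^4+

These species are isoelectronic with 54 electrons. The only difference is the number of protons: Ce^4+ (Z=58), La^3+ (Z=57), Cs^+ (Z=55), Te^2- (Z=52). The strongest nuclear pull (Ce^4+) gives the smallest ion.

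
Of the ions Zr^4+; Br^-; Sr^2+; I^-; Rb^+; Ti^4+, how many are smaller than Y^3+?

2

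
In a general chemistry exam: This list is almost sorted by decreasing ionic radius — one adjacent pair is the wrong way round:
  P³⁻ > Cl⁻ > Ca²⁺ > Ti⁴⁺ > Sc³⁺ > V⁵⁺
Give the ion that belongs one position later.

Ti⁴⁺

Compare adjacent ions: Ti⁴⁺ and Sc³⁺ share 18 electrons; the higher nuclear charge on Ti (Z=22) contracts it more, so Ti⁴⁺ < Sc³⁺ — yet in this decreasing list Ti⁴⁺ sits before Sc³⁺. Nothing else is reversed, so Ti⁴⁺ should move one place to the right.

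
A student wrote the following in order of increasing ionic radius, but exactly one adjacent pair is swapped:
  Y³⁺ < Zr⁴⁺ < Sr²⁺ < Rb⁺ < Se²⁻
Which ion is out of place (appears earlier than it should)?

Y³⁺

Check each adjacent pair. Y³⁺ and Zr⁴⁺ are reversed: both have 36 electrons but Z(Zr)=40 > Z(Y)=39, so Zr⁴⁺ should be the smaller of the two. No other neighbouring pair contradicts the periodic trends, so Y³⁺ is the ion listed too early.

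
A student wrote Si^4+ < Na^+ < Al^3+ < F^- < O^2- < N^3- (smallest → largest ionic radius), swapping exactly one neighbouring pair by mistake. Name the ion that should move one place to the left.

Check each adjacent pair. Na^+ and Al^3+ are reversed: they are isoelectronic (10 e⁻) and Al has more protons than Na (13 vs 11), making Al^3+ smaller. No other neighbouring pair contradicts the periodic trends, so Al^3+ is the ion listed too late.

Al^3+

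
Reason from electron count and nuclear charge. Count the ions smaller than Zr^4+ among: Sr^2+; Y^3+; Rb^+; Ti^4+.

First list Z and electron count for each: Ti^4+ has 18 e⁻ (Z=22), Zr^4+ has 36 e⁻ (Z=40), Y^3+ has 36 e⁻ (Z=39), Sr^2+ has 36 e⁻ (Z=38), Rb^+ has 36 e⁻ (Z=37). Ti^4+ < Zr^4+ (same group, period 4 vs 5); Zr^4+ < Y^3+ (both 36 e⁻, Z=40>39); Y^3+ < Sr^2+ (both 36 e⁻, Z=39>38); Sr^2+ < Rb^+ (isoelectronic, higher Z=38 is smaller).
Overall: Ti^4+ < Zr^4+ < Y^3+ < Sr^2+ < Rb^+. Zr^4+ has 1 below it and 3 above. Count: 1.

1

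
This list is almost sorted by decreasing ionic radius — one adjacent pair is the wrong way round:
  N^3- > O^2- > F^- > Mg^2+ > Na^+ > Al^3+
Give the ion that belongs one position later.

Mg^2+

Scanning neighbour by neighbour, only Mg^2+/Na^+ violates a trend: Mg^2+ and Na^+ share 10 electrons; the higher nuclear charge on Mg (Z=12) contracts it more, so Mg^2+ < Na^+. That makes Mg^2+ the one sitting a position early relative to where it belongs.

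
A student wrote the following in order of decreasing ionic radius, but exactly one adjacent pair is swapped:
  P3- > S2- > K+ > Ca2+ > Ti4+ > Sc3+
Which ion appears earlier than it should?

Ti4+

Compare adjacent ions: they are isoelectronic (18 e⁻) and Ti has more protons than Sc (22 vs 21), making Ti4+ smaller — yet in this decreasing list Ti4+ sits before Sc3+. Nothing else is reversed, so Ti4+ should move one place to the right.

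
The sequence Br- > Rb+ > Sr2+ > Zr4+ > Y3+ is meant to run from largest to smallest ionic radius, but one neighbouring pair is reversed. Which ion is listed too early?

Zr4+

Scanning neighbour by neighbour, only Zr4+/Y3+ violates a trend: both have 36 electrons but Z(Zr)=40 > Z(Y)=39, so Zr4+ should be the smaller of the two. That makes Zr4+ the one sitting a position early relative to where it belongs.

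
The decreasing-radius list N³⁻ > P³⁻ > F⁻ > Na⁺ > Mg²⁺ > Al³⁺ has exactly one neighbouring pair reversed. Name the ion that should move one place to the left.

The pair N³⁻, P³⁻ is the wrong way round — N³⁻ and P³⁻ are in one column with the same charge; the lighter period-2 ion has one fewer shell and is smaller. All other adjacent pairs agree with periodic trends, so P³⁻ is the misplaced ion.

P³⁻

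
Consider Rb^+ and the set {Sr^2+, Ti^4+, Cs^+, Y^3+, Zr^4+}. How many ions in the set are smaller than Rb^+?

4

Electron counts and nuclear charges: Ti^4+: 18 e⁻, Z=22, Zr^4+: 36 e⁻, Z=40, Y^3+: 36 e⁻, Z=39, Sr^2+: 36 e⁻, Z=38, Rb^+: 36 e⁻, Z=37, Cs^+: 54 e⁻, Z=55. Ti^4+ < Zr^4+ (same group, period 4 vs 5); Zr^4+ < Y^3+ (both 36 e⁻, Z=40>39); Y^3+ < Sr^2+ (isoelectronic, higher Z=39 is smaller); Sr^2+ < Rb^+ (both 36 e⁻, Z=38>37); Rb^+ < Cs^+ (same group, 1 shell fewer).
Ordering all of them (including Rb^+) by radius gives Ti^4+ < Zr^4+ < Y^3+ < Sr^2+ < Rb^+ < Cs^+. Count: 4.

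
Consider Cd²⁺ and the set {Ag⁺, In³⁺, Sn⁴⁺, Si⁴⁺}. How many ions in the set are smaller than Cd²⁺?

3

First list Z and electron count for each: Si⁴⁺: 10 e⁻, Z=14, Sn⁴⁺: 46 e⁻, Z=50, In³⁺: 46 e⁻, Z=49, Cd²⁺: 46 e⁻, Z=48, Ag⁺: 46 e⁻, Z=47. Si⁴⁺ < Sn⁴⁺ (same group, 2 shells fewer); Sn⁴⁺ < In³⁺ (isoelectronic, higher Z=50 is smaller); In³⁺ < Cd²⁺ (both 46 e⁻, Z=49>48); Cd²⁺ < Ag⁺ (isoelectronic, higher Z=48 is smaller).
Overall: Si⁴⁺ < Sn⁴⁺ < In³⁺ < Cd²⁺ < Ag⁺. Cd²⁺ has 3 below it and 1 above. So 3 are smaller.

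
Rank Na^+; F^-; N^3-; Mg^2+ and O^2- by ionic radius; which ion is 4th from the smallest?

O^2-

Each ion has 10 electrons. The ranking follows nuclear charge in reverse — greater Z gives a smaller radius. Mg^2+ (Z=12), Na^+ (Z=11), F^- (Z=9), O^2- (Z=8), N^3- (Z=7).
Ordering: Mg^2+ < Na^+ < F^- < O^2- < N^3-. The 4th smallest is O^2-.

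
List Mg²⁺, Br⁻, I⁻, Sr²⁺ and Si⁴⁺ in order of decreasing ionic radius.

I⁻ > Br⁻ > Sr²⁺ > Mg²⁺ > Si⁴⁺

Electron counts and nuclear charges: Si⁴⁺ has 10 e⁻ (Z=14), Mg²⁺ has 10 e⁻ (Z=12), Sr²⁺ has 36 e⁻ (Z=38), Br⁻ has 36 e⁻ (Z=35), I⁻ has 54 e⁻ (Z=53). Si⁴⁺ < Mg²⁺ (both 10 e⁻, Z=14>12); Mg²⁺ < Sr²⁺ (same group, period 3 vs 5); Sr²⁺ < Br⁻ (both 36 e⁻, Z=38>35); Br⁻ < I⁻ (same group, period 4 vs 5).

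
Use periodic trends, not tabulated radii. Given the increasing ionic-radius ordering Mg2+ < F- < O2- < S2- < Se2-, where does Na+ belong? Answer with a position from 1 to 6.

2

Mg2+: 10 e⁻, Z=12, Na+: 10 e⁻, Z=11, F-: 10 e⁻, Z=9, O2-: 10 e⁻, Z=8, S2-: 18 e⁻, Z=16, Se2-: 36 e⁻, Z=34. Mg2+ < Na+ (isoelectronic, higher Z=12 is smaller); Na+ < F- (isoelectronic, higher Z=11 is smaller); F- < O2- (isoelectronic, higher Z=9 is smaller); O2- < S2- (same group, 1 shell fewer); S2- < Se2- (same group, 1 shell fewer).
The complete sequence is Mg2+ < Na+ < F- < O2- < S2- < Se2-. Na+ sits at position 2.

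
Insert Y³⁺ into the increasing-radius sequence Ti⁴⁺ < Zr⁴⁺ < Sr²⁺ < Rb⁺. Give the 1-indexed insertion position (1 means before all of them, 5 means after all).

Ti⁴⁺ has 18 e⁻ (Z=22), Zr⁴⁺ has 36 e⁻ (Z=40), Y³⁺ has 36 e⁻ (Z=39), Sr²⁺ has 36 e⁻ (Z=38), Rb⁺ has 36 e⁻ (Z=37). Ti⁴⁺ < Zr⁴⁺ (same group, 1 shell fewer); Zr⁴⁺ < Y³⁺ (both 36 e⁻, Z=40>39); Y³⁺ < Sr²⁺ (both 36 e⁻, Z=39>38); Sr²⁺ < Rb⁺ (both 36 e⁻, Z=38>37).
Putting Y³⁺ in gives Ti⁴⁺ < Zr⁴⁺ < Y³⁺ < Sr²⁺ < Rb⁺; it lands at slot 3.

3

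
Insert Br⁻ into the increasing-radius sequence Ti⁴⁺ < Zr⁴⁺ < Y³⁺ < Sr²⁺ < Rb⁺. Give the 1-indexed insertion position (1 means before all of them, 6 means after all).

First list Z and electron count for each: Ti⁴⁺ (Z=22, 18 e⁻), Zr⁴⁺ (Z=40, 36 e⁻), Y³⁺ (Z=39, 36 e⁻), Sr²⁺ (Z=38, 36 e⁻), Rb⁺ (Z=37, 36 e⁻), Br⁻ (Z=35, 36 e⁻). Ti⁴⁺ < Zr⁴⁺ (same group, period 4 vs 5); Zr⁴⁺ < Y³⁺ (isoelectronic, higher Z=40 is smaller); Y³⁺ < Sr²⁺ (both 36 e⁻, Z=39>38); Sr²⁺ < Rb⁺ (isoelectronic, higher Z=38 is smaller); Rb⁺ < Br⁻ (both 36 e⁻, Z=37>35).
The complete sequence is Ti⁴⁺ < Zr⁴⁺ < Y³⁺ < Sr²⁺ < Rb⁺ < Br⁻. Br⁻ sits at position 6.

6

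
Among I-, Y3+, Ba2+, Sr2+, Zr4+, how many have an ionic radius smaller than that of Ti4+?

Electron counts and nuclear charges: Ti4+ (Z=22, 18 e⁻), Zr4+ (Z=40, 36 e⁻), Y3+ (Z=39, 36 e⁻), Sr2+ (Z=38, 36 e⁻), Ba2+ (Z=56, 54 e⁻), I- (Z=53, 54 e⁻). Ti4+ < Zr4+ (same group, period 4 vs 5); Zr4+ < Y3+ (isoelectronic, higher Z=40 is smaller); Y3+ < Sr2+ (both 36 e⁻, Z=39>38); Sr2+ < Ba2+ (same group, 1 shell fewer); Ba2+ < I- (both 54 e⁻, Z=56>53).
Ordering all of them (including Ti4+) by radius gives Ti4+ < Zr4+ < Y3+ < Sr2+ < Ba2+ < I-. Count: 0.

0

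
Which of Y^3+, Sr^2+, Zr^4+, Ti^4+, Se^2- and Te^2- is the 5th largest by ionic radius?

Electron counts and nuclear charges: Ti^4+ has 18 e⁻ (Z=22), Zr^4+ has 36 e⁻ (Z=40), Y^3+ has 36 e⁻ (Z=39), Sr^2+ has 36 e⁻ (Z=38), Se^2- has 36 e⁻ (Z=34), Te^2- has 54 e⁻ (Z=52). Ti^4+ < Zr^4+ (same group, 1 shell fewer); Zr^4+ < Y^3+ (isoelectronic, higher Z=40 is smaller); Y^3+ < Sr^2+ (isoelectronic, higher Z=39 is smaller); Sr^2+ < Se^2- (both 36 e⁻, Z=38>34); Se^2- < Te^2- (same group, 1 shell fewer).
Ordering: Ti^4+ < Zr^4+ < Y^3+ < Sr^2+ < Se^2- < Te^2-. The 5th largest is Zr^4+.

Zr^4+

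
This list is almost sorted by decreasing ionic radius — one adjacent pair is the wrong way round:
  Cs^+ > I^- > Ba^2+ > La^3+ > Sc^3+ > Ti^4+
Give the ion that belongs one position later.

Cs^+

Check each adjacent pair. Cs^+ and I^- are reversed: they are isoelectronic (54 e⁻) and Cs has more protons than I (55 vs 53), making Cs^+ smaller. No other neighbouring pair contradicts the periodic trends, so Cs^+ is the ion listed too early.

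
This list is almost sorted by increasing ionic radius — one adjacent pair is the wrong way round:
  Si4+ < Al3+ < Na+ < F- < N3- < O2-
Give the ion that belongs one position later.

N3-

Compare adjacent ions: O2- and N3- share 10 electrons; the higher nuclear charge on O (Z=8) contracts it more, so O2- < N3- — yet in this increasing list N3- sits before O2-. Nothing else is reversed, so N3- should move one place to the right.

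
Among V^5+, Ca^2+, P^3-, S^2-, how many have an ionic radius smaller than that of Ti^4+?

These species are isoelectronic with 18 electrons. The only difference is the number of protons: V^5+ (Z=23), Ti^4+ (Z=22), Ca^2+ (Z=20), S^2- (Z=16), P^3- (Z=15). The strongest nuclear pull (V^5+) gives the smallest ion.
Ordering all of them (including Ti^4+) by radius gives V^5+ < Ti^4+ < Ca^2+ < S^2- < P^3-. Count: 1.

1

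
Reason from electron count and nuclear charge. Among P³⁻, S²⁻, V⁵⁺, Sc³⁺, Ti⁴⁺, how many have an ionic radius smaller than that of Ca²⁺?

3

Each ion has 18 electrons. The ranking follows nuclear charge in reverse — greater Z gives a smaller radius. V⁵⁺ (Z=23), Ti⁴⁺ (Z=22), Sc³⁺ (Z=21), Ca²⁺ (Z=20), S²⁻ (Z=16), P³⁻ (Z=15).
Placing each against Ca²⁺: smaller — V⁵⁺, Ti⁴⁺, Sc³⁺; larger — S²⁻, P³⁻. That's 3.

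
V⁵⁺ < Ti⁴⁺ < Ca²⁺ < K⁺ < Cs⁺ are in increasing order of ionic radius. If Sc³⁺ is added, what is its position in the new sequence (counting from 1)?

V⁵⁺ has 18 e⁻ (Z=23), Ti⁴⁺ has 18 e⁻ (Z=22), Sc³⁺ has 18 e⁻ (Z=21), Ca²⁺ has 18 e⁻ (Z=20), K⁺ has 18 e⁻ (Z=19), Cs⁺ has 54 e⁻ (Z=55). V⁵⁺ < Ti⁴⁺ (isoelectronic, higher Z=23 is smaller); Ti⁴⁺ < Sc³⁺ (both 18 e⁻, Z=22>21); Sc³⁺ < Ca²⁺ (isoelectronic, higher Z=21 is smaller); Ca²⁺ < K⁺ (isoelectronic, higher Z=20 is smaller); K⁺ < Cs⁺ (same group, period 4 vs 6).
Merged order: V⁵⁺ < Ti⁴⁺ < Sc³⁺ < Ca²⁺ < K⁺ < Cs⁺ — Sc³⁺ is number 3.

3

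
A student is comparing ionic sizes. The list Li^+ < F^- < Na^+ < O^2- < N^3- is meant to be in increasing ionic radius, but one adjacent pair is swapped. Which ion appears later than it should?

Compare adjacent ions: both have 10 electrons but Z(Na)=11 > Z(F)=9, so Na^+ should be the smaller of the two — yet in this increasing list F^- sits before Na^+. Nothing else is reversed, so Na^+ should move one place to the left.

Na^+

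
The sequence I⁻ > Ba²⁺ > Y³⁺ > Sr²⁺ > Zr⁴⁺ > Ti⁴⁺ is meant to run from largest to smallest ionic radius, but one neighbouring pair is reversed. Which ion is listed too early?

Y³⁺

The pair Y³⁺, Sr²⁺ is the wrong way round — they are isoelectronic (36 e⁻) and Y has more protons than Sr (39 vs 38), making Y³⁺ smaller. All other adjacent pairs agree with periodic trends, so Y³⁺ is the misplaced ion.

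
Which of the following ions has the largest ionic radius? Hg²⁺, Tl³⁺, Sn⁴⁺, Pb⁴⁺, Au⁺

Work out protons and electrons: Sn⁴⁺ (Z=50, 46 e⁻), Pb⁴⁺ (Z=82, 78 e⁻), Tl³⁺ (Z=81, 78 e⁻), Hg²⁺ (Z=80, 78 e⁻), Au⁺ (Z=79, 78 e⁻). Sn⁴⁺ < Pb⁴⁺ (same group, 1 shell fewer); Pb⁴⁺ < Tl³⁺ (isoelectronic, higher Z=82 is smaller); Tl³⁺ < Hg²⁺ (both 78 e⁻, Z=81>80); Hg²⁺ < Au⁺ (isoelectronic, higher Z=80 is smaller).

Au⁺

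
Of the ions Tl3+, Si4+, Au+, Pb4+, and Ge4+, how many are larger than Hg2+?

1

Si4+ (Z=14, 10 e⁻), Ge4+ (Z=32, 28 e⁻), Pb4+ (Z=82, 78 e⁻), Tl3+ (Z=81, 78 e⁻), Hg2+ (Z=80, 78 e⁻), Au+ (Z=79, 78 e⁻). Si4+ < Ge4+ (same group, 1 shell fewer); Ge4+ < Pb4+ (same group, 2 shells fewer); Pb4+ < Tl3+ (isoelectronic, higher Z=82 is smaller); Tl3+ < Hg2+ (both 78 e⁻, Z=81>80); Hg2+ < Au+ (both 78 e⁻, Z=80>79).
Relative to Hg2+, the ions that are larger are Au+. So 1 is larger.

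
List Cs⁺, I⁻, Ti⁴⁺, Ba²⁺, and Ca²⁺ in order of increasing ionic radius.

First list Z and electron count for each: Ti⁴⁺: 18 e⁻, Z=22, Ca²⁺: 18 e⁻, Z=20, Ba²⁺: 54 e⁻, Z=56, Cs⁺: 54 e⁻, Z=55, I⁻: 54 e⁻, Z=53. Ti⁴⁺ < Ca²⁺ (both 18 e⁻, Z=22>20); Ca²⁺ < Ba²⁺ (same group, 2 shells fewer); Ba²⁺ < Cs⁺ (both 54 e⁻, Z=56>55); Cs⁺ < I⁻ (isoelectronic, higher Z=55 is smaller).

Ti⁴⁺ < Ca²⁺ < Ba²⁺ < Cs⁺ < I⁻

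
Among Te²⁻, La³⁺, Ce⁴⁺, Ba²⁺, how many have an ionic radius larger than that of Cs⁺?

Isoelectronic series (54 e⁻ each). Size is set by nuclear charge: more protons means a smaller ion. Ce⁴⁺ (Z=58), La³⁺ (Z=57), Ba²⁺ (Z=56), Cs⁺ (Z=55), Te²⁻ (Z=52).
Ordering all of them (including Cs⁺) by radius gives Ce⁴⁺ < La³⁺ < Ba²⁺ < Cs⁺ < Te²⁻. So 1 is larger.

1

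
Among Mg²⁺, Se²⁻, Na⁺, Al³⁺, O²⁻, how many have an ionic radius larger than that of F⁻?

Electron counts and nuclear charges: Al³⁺ (Z=13, 10 e⁻), Mg²⁺ (Z=12, 10 e⁻), Na⁺ (Z=11, 10 e⁻), F⁻ (Z=9, 10 e⁻), O²⁻ (Z=8, 10 e⁻), Se²⁻ (Z=34, 36 e⁻). Al³⁺ < Mg²⁺ (both 10 e⁻, Z=13>12); Mg²⁺ < Na⁺ (isoelectronic, higher Z=12 is smaller); Na⁺ < F⁻ (isoelectronic, higher Z=11 is smaller); F⁻ < O²⁻ (isoelectronic, higher Z=9 is smaller); O²⁻ < Se²⁻ (same group, 2 shells fewer).
Placing each against F⁻: smaller — Al³⁺, Mg²⁺, Na⁺; larger — O²⁻, Se²⁻. So 2 are larger.

2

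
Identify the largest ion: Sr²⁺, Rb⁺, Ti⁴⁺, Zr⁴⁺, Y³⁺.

Electron counts and nuclear charges: Ti⁴⁺ has 18 e⁻ (Z=22), Zr⁴⁺ has 36 e⁻ (Z=40), Y³⁺ has 36 e⁻ (Z=39), Sr²⁺ has 36 e⁻ (Z=38), Rb⁺ has 36 e⁻ (Z=37). Ti⁴⁺ < Zr⁴⁺ (same group, period 4 vs 5); Zr⁴⁺ < Y³⁺ (both 36 e⁻, Z=40>39); Y³⁺ < Sr²⁺ (isoelectronic, higher Z=39 is smaller); Sr²⁺ < Rb⁺ (isoelectronic, higher Z=38 is smaller).

Rb⁺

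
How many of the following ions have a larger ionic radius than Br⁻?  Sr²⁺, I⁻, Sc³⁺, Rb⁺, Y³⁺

Sc³⁺: 18 e⁻, Z=21, Y³⁺: 36 e⁻, Z=39, Sr²⁺: 36 e⁻, Z=38, Rb⁺: 36 e⁻, Z=37, Br⁻: 36 e⁻, Z=35, I⁻: 54 e⁻, Z=53. Sc³⁺ < Y³⁺ (same group, period 4 vs 5); Y³⁺ < Sr²⁺ (both 36 e⁻, Z=39>38); Sr²⁺ < Rb⁺ (isoelectronic, higher Z=38 is smaller); Rb⁺ < Br⁻ (both 36 e⁻, Z=37>35); Br⁻ < I⁻ (same group, 1 shell fewer).
Overall: Sc³⁺ < Y³⁺ < Sr²⁺ < Rb⁺ < Br⁻ < I⁻. Br⁻ has 4 below it and 1 above. So 1 is larger.

1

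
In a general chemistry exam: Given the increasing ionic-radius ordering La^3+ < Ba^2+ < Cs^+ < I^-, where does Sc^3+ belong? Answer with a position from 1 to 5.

Sc^3+: 18 e⁻, Z=21, La^3+: 54 e⁻, Z=57, Ba^2+: 54 e⁻, Z=56, Cs^+: 54 e⁻, Z=55, I^-: 54 e⁻, Z=53. Sc^3+ < La^3+ (same group, 2 shells fewer); La^3+ < Ba^2+ (both 54 e⁻, Z=57>56); Ba^2+ < Cs^+ (isoelectronic, higher Z=56 is smaller); Cs^+ < I^- (isoelectronic, higher Z=55 is smaller).
The complete sequence is Sc^3+ < La^3+ < Ba^2+ < Cs^+ < I^-. Sc^3+ sits at position 1.

1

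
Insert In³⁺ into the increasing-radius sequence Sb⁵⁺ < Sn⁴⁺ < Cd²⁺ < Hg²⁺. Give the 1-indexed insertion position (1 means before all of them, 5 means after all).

3

Work out protons and electrons: Sb⁵⁺: 46 e⁻, Z=51, Sn⁴⁺: 46 e⁻, Z=50, In³⁺: 46 e⁻, Z=49, Cd²⁺: 46 e⁻, Z=48, Hg²⁺: 78 e⁻, Z=80. Sb⁵⁺ < Sn⁴⁺ (isoelectronic, higher Z=51 is smaller); Sn⁴⁺ < In³⁺ (isoelectronic, higher Z=50 is smaller); In³⁺ < Cd²⁺ (both 46 e⁻, Z=49>48); Cd²⁺ < Hg²⁺ (same group, 1 shell fewer).
Putting In³⁺ in gives Sb⁵⁺ < Sn⁴⁺ < In³⁺ < Cd²⁺ < Hg²⁺; it lands at slot 3.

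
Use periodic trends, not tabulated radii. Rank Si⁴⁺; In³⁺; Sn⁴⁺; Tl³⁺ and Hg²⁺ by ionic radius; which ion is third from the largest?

Tabulating Z and e⁻: Si⁴⁺: 10 e⁻, Z=14, Sn⁴⁺: 46 e⁻, Z=50, In³⁺: 46 e⁻, Z=49, Tl³⁺: 78 e⁻, Z=81, Hg²⁺: 78 e⁻, Z=80. Si⁴⁺ < Sn⁴⁺ (same group, 2 shells fewer); Sn⁴⁺ < In³⁺ (isoelectronic, higher Z=50 is smaller); In³⁺ < Tl³⁺ (same group, 1 shell fewer); Tl³⁺ < Hg²⁺ (both 78 e⁻, Z=81>80).
That gives Si⁴⁺ < Sn⁴⁺ < In³⁺ < Tl³⁺ < Hg²⁺. From the largest end, number 3 is In³⁺.

In³⁺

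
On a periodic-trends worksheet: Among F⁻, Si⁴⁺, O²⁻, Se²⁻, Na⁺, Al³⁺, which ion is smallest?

Si⁴⁺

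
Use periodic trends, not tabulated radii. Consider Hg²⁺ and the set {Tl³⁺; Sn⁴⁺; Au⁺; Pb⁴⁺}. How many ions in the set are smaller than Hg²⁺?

Tabulating Z and e⁻: Sn⁴⁺ (Z=50, 46 e⁻), Pb⁴⁺ (Z=82, 78 e⁻), Tl³⁺ (Z=81, 78 e⁻), Hg²⁺ (Z=80, 78 e⁻), Au⁺ (Z=79, 78 e⁻). Sn⁴⁺ < Pb⁴⁺ (same group, 1 shell fewer); Pb⁴⁺ < Tl³⁺ (isoelectronic, higher Z=82 is smaller); Tl³⁺ < Hg²⁺ (both 78 e⁻, Z=81>80); Hg²⁺ < Au⁺ (both 78 e⁻, Z=80>79).
Ordering all of them (including Hg²⁺) by radius gives Sn⁴⁺ < Pb⁴⁺ < Tl³⁺ < Hg²⁺ < Au⁺. That's 3.

3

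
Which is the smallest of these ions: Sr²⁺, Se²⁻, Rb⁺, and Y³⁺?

Isoelectronic series (36 e⁻ each). Size is set by nuclear charge: more protons means a smaller ion. Y³⁺ (Z=39), Sr²⁺ (Z=38), Rb⁺ (Z=37), Se²⁻ (Z=34).

Y³⁺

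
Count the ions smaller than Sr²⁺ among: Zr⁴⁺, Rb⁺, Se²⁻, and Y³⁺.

2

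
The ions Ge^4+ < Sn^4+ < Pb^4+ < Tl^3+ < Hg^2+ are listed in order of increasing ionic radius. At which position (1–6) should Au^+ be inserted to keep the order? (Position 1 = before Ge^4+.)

6

First list Z and electron count for each: Ge^4+ (Z=32, 28 e⁻), Sn^4+ (Z=50, 46 e⁻), Pb^4+ (Z=82, 78 e⁻), Tl^3+ (Z=81, 78 e⁻), Hg^2+ (Z=80, 78 e⁻), Au^+ (Z=79, 78 e⁻). Ge^4+ < Sn^4+ (same group, 1 shell fewer); Sn^4+ < Pb^4+ (same group, 1 shell fewer); Pb^4+ < Tl^3+ (both 78 e⁻, Z=82>81); Tl^3+ < Hg^2+ (isoelectronic, higher Z=81 is smaller); Hg^2+ < Au^+ (both 78 e⁻, Z=80>79).
The complete sequence is Ge^4+ < Sn^4+ < Pb^4+ < Tl^3+ < Hg^2+ < Au^+. Au^+ sits at position 6.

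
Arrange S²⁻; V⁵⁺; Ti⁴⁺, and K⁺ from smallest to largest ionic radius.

V⁵⁺ < Ti⁴⁺ < K⁺ < S²⁻

Isoelectronic series (18 e⁻ each). Size is set by nuclear charge: more protons means a smaller ion. V⁵⁺ (Z=23), Ti⁴⁺ (Z=22), K⁺ (Z=19), S²⁻ (Z=16).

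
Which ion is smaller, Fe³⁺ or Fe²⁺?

Fe³⁺

For a single element, ionic radius drops as positive charge rises — Fe³⁺ < Fe²⁺.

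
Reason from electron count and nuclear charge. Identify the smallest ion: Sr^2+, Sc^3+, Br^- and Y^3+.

Sc^3+

Sc^3+ (Z=21, 18 e⁻), Y^3+ (Z=39, 36 e⁻), Sr^2+ (Z=38, 36 e⁻), Br^- (Z=35, 36 e⁻). Sc^3+ < Y^3+ (same group, period 4 vs 5); Y^3+ < Sr^2+ (both 36 e⁻, Z=39>38); Sr^2+ < Br^- (both 36 e⁻, Z=38>35).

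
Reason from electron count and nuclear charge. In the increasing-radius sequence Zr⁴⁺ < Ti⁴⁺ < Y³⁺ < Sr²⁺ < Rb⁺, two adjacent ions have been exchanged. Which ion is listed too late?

Ti⁴⁺

Check each adjacent pair. Zr⁴⁺ and Ti⁴⁺ are reversed: Ti⁴⁺ and Zr⁴⁺ are in one column with the same charge; the lighter period-4 ion has one fewer shell and is smaller. No other neighbouring pair contradicts the periodic trends, so Ti⁴⁺ is the ion listed too late.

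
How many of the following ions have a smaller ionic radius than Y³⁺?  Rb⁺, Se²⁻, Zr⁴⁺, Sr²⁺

1

All of these have 36 electrons (isoelectronic). With the same electron cloud, the ion with the most protons pulls it in tightest. Nuclear charges: Zr⁴⁺ (Z=40), Y³⁺ (Z=39), Sr²⁺ (Z=38), Rb⁺ (Z=37), Se²⁻ (Z=34). Highest Z is smallest.
Placing each against Y³⁺: smaller — Zr⁴⁺; larger — Sr²⁺, Rb⁺, Se²⁻. Count: 1.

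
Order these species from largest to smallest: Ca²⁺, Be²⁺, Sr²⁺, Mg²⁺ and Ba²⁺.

Ba²⁺ > Sr²⁺ > Ca²⁺ > Mg²⁺ > Be²⁺

These ions sit in one column with identical charge. Each step down the periodic table adds a principal shell, increasing the radius.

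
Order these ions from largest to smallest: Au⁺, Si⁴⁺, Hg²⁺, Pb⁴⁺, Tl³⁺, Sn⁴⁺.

Au⁺ > Hg²⁺ > Tl³⁺ > Pb⁴⁺ > Sn⁴⁺ > Si⁴⁺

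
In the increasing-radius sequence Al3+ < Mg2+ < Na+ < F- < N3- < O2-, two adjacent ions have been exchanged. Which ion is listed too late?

The pair N3-, O2- is the wrong way round — both have 10 electrons but Z(O)=8 > Z(N)=7, so O2- should be the smaller of the two. All other adjacent pairs agree with periodic trends, so O2- is the misplaced ion.

O2-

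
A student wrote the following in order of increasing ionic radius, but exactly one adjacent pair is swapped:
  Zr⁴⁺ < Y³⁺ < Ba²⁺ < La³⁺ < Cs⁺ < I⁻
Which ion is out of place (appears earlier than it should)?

Check each adjacent pair. Ba²⁺ and La³⁺ are reversed: La³⁺ and Ba²⁺ share 54 electrons; the higher nuclear charge on La (Z=57) contracts it more, so La³⁺ < Ba²⁺. No other neighbouring pair contradicts the periodic trends, so Ba²⁺ is the ion listed too early.

Ba²⁺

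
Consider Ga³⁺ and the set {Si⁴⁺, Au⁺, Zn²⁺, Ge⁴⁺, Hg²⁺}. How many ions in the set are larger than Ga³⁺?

Tabulating Z and e⁻: Si⁴⁺ (Z=14, 10 e⁻), Ge⁴⁺ (Z=32, 28 e⁻), Ga³⁺ (Z=31, 28 e⁻), Zn²⁺ (Z=30, 28 e⁻), Hg²⁺ (Z=80, 78 e⁻), Au⁺ (Z=79, 78 e⁻). Si⁴⁺ < Ge⁴⁺ (same group, period 3 vs 4); Ge⁴⁺ < Ga³⁺ (isoelectronic, higher Z=32 is smaller); Ga³⁺ < Zn²⁺ (both 28 e⁻, Z=31>30); Zn²⁺ < Hg²⁺ (same group, period 4 vs 6); Hg²⁺ < Au⁺ (both 78 e⁻, Z=80>79).
Relative to Ga³⁺, the ions that are larger are Zn²⁺, Hg²⁺, Au⁺. That's 3.

3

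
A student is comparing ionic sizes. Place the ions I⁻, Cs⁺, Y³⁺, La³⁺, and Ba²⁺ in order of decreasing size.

I⁻ > Cs⁺ > Ba²⁺ > La³⁺ > Y³⁺

First list Z and electron count for each: Y³⁺: 36 e⁻, Z=39, La³⁺: 54 e⁻, Z=57, Ba²⁺: 54 e⁻, Z=56, Cs⁺: 54 e⁻, Z=55, I⁻: 54 e⁻, Z=53. Y³⁺ < La³⁺ (same group, 1 shell fewer); La³⁺ < Ba²⁺ (isoelectronic, higher Z=57 is smaller); Ba²⁺ < Cs⁺ (isoelectronic, higher Z=56 is smaller); Cs⁺ < I⁻ (isoelectronic, higher Z=55 is smaller).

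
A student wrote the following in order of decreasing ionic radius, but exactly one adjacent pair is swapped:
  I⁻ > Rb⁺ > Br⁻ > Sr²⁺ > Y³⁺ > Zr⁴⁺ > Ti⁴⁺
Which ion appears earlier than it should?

Rb⁺

Scanning neighbour by neighbour, only Rb⁺/Br⁻ violates a trend: both have 36 electrons but Z(Rb)=37 > Z(Br)=35, so Rb⁺ should be the smaller of the two. That makes Rb⁺ the one sitting a position early relative to where it belongs.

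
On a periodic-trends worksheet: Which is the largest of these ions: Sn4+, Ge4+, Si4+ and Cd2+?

Electron counts and nuclear charges: Si4+ (Z=14, 10 e⁻), Ge4+ (Z=32, 28 e⁻), Sn4+ (Z=50, 46 e⁻), Cd2+ (Z=48, 46 e⁻). Si4+ < Ge4+ (same group, period 3 vs 4); Ge4+ < Sn4+ (same group, 1 shell fewer); Sn4+ < Cd2+ (both 46 e⁻, Z=50>48).

Cd2+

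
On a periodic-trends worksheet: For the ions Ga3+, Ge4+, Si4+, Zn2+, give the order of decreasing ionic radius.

Zn2+ > Ga3+ > Ge4+ > Si4+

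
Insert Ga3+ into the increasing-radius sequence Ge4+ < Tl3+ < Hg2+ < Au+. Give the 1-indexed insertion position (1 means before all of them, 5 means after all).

First list Z and electron count for each: Ge4+: 28 e⁻, Z=32, Ga3+: 28 e⁻, Z=31, Tl3+: 78 e⁻, Z=81, Hg2+: 78 e⁻, Z=80, Au+: 78 e⁻, Z=79. Ge4+ < Ga3+ (both 28 e⁻, Z=32>31); Ga3+ < Tl3+ (same group, period 4 vs 6); Tl3+ < Hg2+ (isoelectronic, higher Z=81 is smaller); Hg2+ < Au+ (isoelectronic, higher Z=80 is smaller).
The complete sequence is Ge4+ < Ga3+ < Tl3+ < Hg2+ < Au+. Ga3+ sits at position 2.

2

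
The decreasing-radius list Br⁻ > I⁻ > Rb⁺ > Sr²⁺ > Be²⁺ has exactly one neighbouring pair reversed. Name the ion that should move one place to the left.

I⁻

Check each adjacent pair. Br⁻ and I⁻ are reversed: Br⁻ and I⁻ are in one column with the same charge; the lighter period-4 ion has one fewer shell and is smaller. No other neighbouring pair contradicts the periodic trends, so I⁻ is the ion listed too late.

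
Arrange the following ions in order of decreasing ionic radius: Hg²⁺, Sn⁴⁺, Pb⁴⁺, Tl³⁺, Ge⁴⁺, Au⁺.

Au⁺ > Hg²⁺ > Tl³⁺ > Pb⁴⁺ > Sn⁴⁺ > Ge⁴⁺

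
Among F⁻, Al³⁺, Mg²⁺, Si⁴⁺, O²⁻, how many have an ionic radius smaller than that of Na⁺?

Isoelectronic series (10 e⁻ each). Size is set by nuclear charge: more protons means a smaller ion. Si⁴⁺ (Z=14), Al³⁺ (Z=13), Mg²⁺ (Z=12), Na⁺ (Z=11), F⁻ (Z=9), O²⁻ (Z=8).
Ordering all of them (including Na⁺) by radius gives Si⁴⁺ < Al³⁺ < Mg²⁺ < Na⁺ < F⁻ < O²⁻. Count: 3.

3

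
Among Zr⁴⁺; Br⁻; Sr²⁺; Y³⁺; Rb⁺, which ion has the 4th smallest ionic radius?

Isoelectronic series (36 e⁻ each). Size is set by nuclear charge: more protons means a smaller ion. Zr⁴⁺ (Z=40), Y³⁺ (Z=39), Sr²⁺ (Z=38), Rb⁺ (Z=37), Br⁻ (Z=35).
So the order is Zr⁴⁺ < Y³⁺ < Sr²⁺ < Rb⁺ < Br⁻; the 4th-smallest ion is Rb⁺.

Rb⁺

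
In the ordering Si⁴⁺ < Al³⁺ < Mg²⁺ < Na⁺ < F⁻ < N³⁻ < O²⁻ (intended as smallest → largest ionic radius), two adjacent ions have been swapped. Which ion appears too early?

N³⁻

Scanning neighbour by neighbour, only N³⁻/O²⁻ violates a trend: they are isoelectronic (10 e⁻) and O has more protons than N (8 vs 7), making O²⁻ smaller. That makes N³⁻ the one sitting a position early relative to where it belongs.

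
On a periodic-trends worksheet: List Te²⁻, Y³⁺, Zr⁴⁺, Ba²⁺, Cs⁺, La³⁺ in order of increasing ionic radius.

Zr⁴⁺ < Y³⁺ < La³⁺ < Ba²⁺ < Cs⁺ < Te²⁻

Work out protons and electrons: Zr⁴⁺: 36 e⁻, Z=40, Y³⁺: 36 e⁻, Z=39, La³⁺: 54 e⁻, Z=57, Ba²⁺: 54 e⁻, Z=56, Cs⁺: 54 e⁻, Z=55, Te²⁻: 54 e⁻, Z=52. Zr⁴⁺ < Y³⁺ (both 36 e⁻, Z=40>39); Y³⁺ < La³⁺ (same group, period 5 vs 6); La³⁺ < Ba²⁺ (isoelectronic, higher Z=57 is smaller); Ba²⁺ < Cs⁺ (both 54 e⁻, Z=56>55); Cs⁺ < Te²⁻ (both 54 e⁻, Z=55>52).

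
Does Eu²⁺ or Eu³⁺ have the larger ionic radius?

Eu²⁺

Same element, different charge: the more highly charged cation has fewer electrons and a greater effective nuclear charge per electron, making Eu³⁺ the smallest.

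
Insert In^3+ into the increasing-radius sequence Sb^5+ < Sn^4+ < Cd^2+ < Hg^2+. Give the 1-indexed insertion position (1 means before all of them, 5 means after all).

3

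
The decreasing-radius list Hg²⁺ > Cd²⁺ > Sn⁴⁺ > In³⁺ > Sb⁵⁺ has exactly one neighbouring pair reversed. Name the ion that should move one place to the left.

Compare adjacent ions: both have 46 electrons but Z(Sn)=50 > Z(In)=49, so Sn⁴⁺ should be the smaller of the two — yet in this decreasing list Sn⁴⁺ sits before In³⁺. Nothing else is reversed, so In³⁺ should move one place to the left.

In³⁺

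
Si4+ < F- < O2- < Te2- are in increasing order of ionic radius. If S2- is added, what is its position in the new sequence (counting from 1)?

First list Z and electron count for each: Si4+ has 10 e⁻ (Z=14), F- has 10 e⁻ (Z=9), O2- has 10 e⁻ (Z=8), S2- has 18 e⁻ (Z=16), Te2- has 54 e⁻ (Z=52). Si4+ < F- (isoelectronic, higher Z=14 is smaller); F- < O2- (isoelectronic, higher Z=9 is smaller); O2- < S2- (same group, period 2 vs 3); S2- < Te2- (same group, period 3 vs 5).
With S2- included the full order is Si4+ < F- < O2- < S2- < Te2-, so it takes position 4.

4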